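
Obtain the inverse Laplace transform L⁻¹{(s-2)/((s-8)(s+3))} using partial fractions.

Using partial fractions, f(t) = (6e^(8t) + 5e^(-3t))/11

Final answer: (6e^(8t) + 5e^(-3t))/11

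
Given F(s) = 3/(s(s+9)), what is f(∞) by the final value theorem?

f(∞) = lim_{s→0} s·3/(s(s+9)) = lim_{s→0} 3/(s+9) = 3/9 = 1/3

Final answer: 1/3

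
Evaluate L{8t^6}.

L{t^n} = n!/s^(n+1). So L{8t^6} = 8·6!/s^7 = 5760/s^7

Final answer: 5760/s^7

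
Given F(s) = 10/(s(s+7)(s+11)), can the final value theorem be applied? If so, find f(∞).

Poles of sF(s) = 10/((s+7)(s+11)) are at s = -7 and s = -11, both in the left half-plane. Theorem applies. f(∞) = lim_{s→0} sF(s) = 10/(7·11) = 10/77

Final answer: 10/77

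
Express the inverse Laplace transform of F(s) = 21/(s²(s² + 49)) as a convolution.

21/(s²(s² + 49)) = (1/s²)·(21/(s² + 49)) = L{t}·L{3·sin(7t)}. So f(t) = t*(3·sin(7t)) = ∫₀ᵗ 3τ·sin(7(t-τ)) dτ

Final answer: ∫₀ᵗ 3τ·sin(7(t-τ)) dτ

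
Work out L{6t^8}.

L{t^n} = n!/s^(n+1). So L{6t^8} = 6·8!/s^9 = 241920/s^9

Final answer: 241920/s^9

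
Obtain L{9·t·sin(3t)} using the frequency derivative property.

L{sin(3t)} = 3/(s² + 9). By L{t·f(t)} = -F'(s): -d/ds[3/(s² + 9)] = -(3)·(-2s)/(s² + 9)² = 6s/(s² + 9)². Then L{9·t·sin(3t)} = 9·6s/(s² + 9)² = 54s/(s² + 9)²

Final answer: 54s/(s² + 9)²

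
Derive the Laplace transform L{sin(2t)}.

L{sin(ωt)} = ω/(s² + ω²), so L{sin(2t)} = 2/(s² + 4)

Final answer: 2/(s² + 4)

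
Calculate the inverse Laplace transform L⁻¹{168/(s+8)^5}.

L⁻¹{n!/(s-a)^(n+1)} = t^n·e^(at) with n=4, a=-8. So L⁻¹{24/(s+8)^5} = t^4·e^(-8t), and L⁻¹{168/(s+8)^5} = (168/24)·t^4·e^(-8t) = 7·t^4·e^(-8t)

Final answer: 7·t^4·e^(-8t)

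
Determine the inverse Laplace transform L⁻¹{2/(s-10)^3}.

L⁻¹{n!/(s-a)^(n+1)} = t^n·e^(at), so L⁻¹{2/(s-10)^3} = t^2·e^(10t)

Final answer: t^2·e^(10t)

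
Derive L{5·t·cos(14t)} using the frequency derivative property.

L{cos(14t)} = s/(s² + 196). Derivative: d/ds[s/(s² + 196)] = [(s² + 196) - s·2s]/(s² + 196)² = (196 - s²)/(s² + 196)². So L{t·cos(14t)} = -F'(s) = (s² - 196)/(s² + 196)². Then L{5·t·cos(14t)} = 5·(s² - 196)/(s² + 196)²

Final answer: 5·(s² - 196)/(s² + 196)²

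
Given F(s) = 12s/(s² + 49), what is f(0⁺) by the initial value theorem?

f(0⁺) = lim_{s→∞} s·12s/(s² + 49) = lim_{s→∞} 12s²/(s² + 49) = 12

Final answer: 12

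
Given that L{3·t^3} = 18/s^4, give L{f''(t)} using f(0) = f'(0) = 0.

L{f''(t)} = s²F(s) - sf(0) - f'(0) = s²·18/s^4 - 0 - 0 = 18/s^2

Final answer: 18/s^2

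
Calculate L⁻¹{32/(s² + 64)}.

This is the form c·a/(s² + a²) with a = 8, c = 4. L⁻¹ = 4·sin(8t)

Final answer: 4·sin(8t)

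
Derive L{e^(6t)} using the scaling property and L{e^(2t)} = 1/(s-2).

Using L{f(at)} = (1/a)F(s/a) with a=3 and f(t) = e^(2t): L{e^(6t)} = (1/3) · 1/((s/3)-2) = (1/3) · 3/(s-6) = 1/(s-6)

Final answer: 1/(s-6)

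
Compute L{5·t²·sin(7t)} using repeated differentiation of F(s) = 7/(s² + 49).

F(s) = 7/(s² + 49). F'(s) = -14s/(s² + 49)². F''(s) = -14(49 - 3s²)/(s² + 49)³ = (42s² - 686)/(s² + 49)³. So L{t²·sin(7t)} = (-1)² F''(s) = (42s² - 686)/(s² + 49)³. Then L{5·t²·sin(7t)} = 5·(42s² - 686)/(s² + 49)³ = (210s² - 3430)/(s² + 49)³

Final answer: (210s² - 3430)/(s² + 49)³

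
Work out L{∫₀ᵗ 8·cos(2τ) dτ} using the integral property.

L{∫₀ᵗ f(τ)dτ} = F(s)/s with F(s) = 8s/(s² + 4), so the result is (8s/(s² + 4))/s = 8/(s² + 4)

Final answer: 8/(s² + 4)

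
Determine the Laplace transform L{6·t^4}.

L{t^n} = n!/s^(n+1), so L{t^4} = 24/s^5. Then L{6·t^4} = 6·24/s^5 = 144/s^5

Final answer: 144/s^5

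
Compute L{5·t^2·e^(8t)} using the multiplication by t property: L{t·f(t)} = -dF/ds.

Using L{t^n·e^(at)} = n!/(s-a)^(n+1), L{t^2·e^(8t)} = 2/(s-8)^3, so L{5·t^2·e^(8t)} = 5·2/(s-8)^3 = 10/(s-8)^3

Final answer: 10/(s-8)^3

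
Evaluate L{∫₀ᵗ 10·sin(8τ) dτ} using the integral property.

L{∫₀ᵗ f(τ)dτ} = F(s)/s with F(s) = 80/(s² + 64), so the result is (80/(s² + 64))/s = 80/(s(s² + 64))

Final answer: 80/(s(s² + 64))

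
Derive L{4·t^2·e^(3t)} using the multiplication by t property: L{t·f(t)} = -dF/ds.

Using L{t^n·e^(at)} = n!/(s-a)^(n+1), L{t^2·e^(3t)} = 2/(s-3)^3, so L{4·t^2·e^(3t)} = 4·2/(s-3)^3 = 8/(s-3)^3

Final answer: 8/(s-3)^3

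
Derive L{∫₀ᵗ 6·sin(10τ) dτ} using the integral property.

L{∫₀ᵗ f(τ)dτ} = F(s)/s with F(s) = 60/(s² + 100), so the result is (60/(s² + 100))/s = 60/(s(s² + 100))

Final answer: 60/(s(s² + 100))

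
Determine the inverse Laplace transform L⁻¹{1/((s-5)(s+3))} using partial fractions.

Decompose: A/(s-5) + B/(s+3). A = 1/8, B = -1/8. f(t) = (e^(5t) - e^(-3t))/8

Final answer: (e^(5t) - e^(-3t))/8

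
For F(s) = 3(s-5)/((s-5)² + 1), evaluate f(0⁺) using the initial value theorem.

f(0⁺) = lim_{s→∞} sF(s) = lim_{s→∞} 3s(s-5)/((s-5)² + 1) = 3

Final answer: 3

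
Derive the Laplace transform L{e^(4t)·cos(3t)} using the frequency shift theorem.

Frequency shift: L{e^(at)f(t)} = F(s-a). L{e^(4t)·cos(3t)} = (s-4)/((s-4)² + 9)

Final answer: (s-4)/((s-4)² + 9)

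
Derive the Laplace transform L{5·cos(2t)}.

L{cos(ωt)} = s/(s² + ω²), so L{cos(2t)} = s/(s² + 4). Then L{5·cos(2t)} = 5·s/(s² + 4) = 5s/(s² + 4)

Final answer: 5s/(s² + 4)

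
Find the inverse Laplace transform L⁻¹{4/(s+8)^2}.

L⁻¹{n!/(s-a)^(n+1)} = t^n·e^(at) with n=1, a=-8. So L⁻¹{1/(s+8)^2} = t·e^(-8t), and L⁻¹{4/(s+8)^2} = (4/1)·t·e^(-8t) = 4·t·e^(-8t)

Final answer: 4·t·e^(-8t)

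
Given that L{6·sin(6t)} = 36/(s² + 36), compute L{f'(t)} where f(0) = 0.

L{f'(t)} = s·F(s) - f(0) = s·36/(s² + 36) - 0 = 36s/(s² + 36)

Final answer: 36s/(s² + 36)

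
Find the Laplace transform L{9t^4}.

L{9t^4} = 9 · L{t^4} = 9 · 24/s^5 = 216/s^5

Final answer: 216/s^5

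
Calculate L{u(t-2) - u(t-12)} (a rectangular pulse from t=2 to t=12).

L{u(t-a)} = e^(-as)/s. L{u(t-2) - u(t-12)} = (e^(-2s) - e^(-12s))/s

Final answer: (e^(-2s) - e^(-12s))/s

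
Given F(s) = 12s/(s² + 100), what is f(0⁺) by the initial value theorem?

f(0⁺) = lim_{s→∞} s·12s/(s² + 100) = lim_{s→∞} 12s²/(s² + 100) = 12

Final answer: 12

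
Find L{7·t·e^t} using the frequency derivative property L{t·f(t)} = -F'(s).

L{e^t} = 1/(s-1). By frequency derivative: L{t·e^t} = -d/ds[1/(s-1)] = -(-1)/(s-1)² = 1/(s-1)². Then L{7·t·e^t} = 7·1/(s-1)² = 7/(s-1)²

Final answer: 7/(s-1)²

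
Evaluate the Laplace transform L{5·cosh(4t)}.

L{cosh(ωt)} = s/(s² - ω²), so L{cosh(4t)} = s/(s² - 16). Then L{5·cosh(4t)} = 5·s/(s² - 16) = 5s/(s² - 16)

Final answer: 5s/(s² - 16)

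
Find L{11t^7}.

L{t^n} = n!/s^(n+1). So L{11t^7} = 11·7!/s^8 = 55440/s^8

Final answer: 55440/s^8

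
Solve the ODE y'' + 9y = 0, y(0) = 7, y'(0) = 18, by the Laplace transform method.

L{y''} + 9L{y} = 0. s²Y - 7s - 18 + 9Y = 0. Y(s² + 9) = 7s + 18. Y = (7s + 18)/(s² + 9). Inverting: y(t) = 7cos(3t) + 6sin(3t)

Final answer: y(t) = 7cos(3t) + 6sin(3t)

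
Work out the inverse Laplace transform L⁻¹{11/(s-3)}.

L⁻¹{1/(s-a)} = e^(at), so L⁻¹{1/(s-3)} = e^(3t), and L⁻¹{11/(s-3)} = 11·e^(3t)

Final answer: 11·e^(3t)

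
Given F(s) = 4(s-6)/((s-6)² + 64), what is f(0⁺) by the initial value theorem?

f(0⁺) = lim_{s→∞} sF(s) = lim_{s→∞} 4s(s-6)/((s-6)² + 64) = 4

Final answer: 4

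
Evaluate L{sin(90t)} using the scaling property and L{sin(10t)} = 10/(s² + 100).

Using L{f(at)} = (1/a)F(s/a) with a=9: L{sin(90t)} = (1/9) · 10/((s/9)² + 100) = (1/9) · 10·81/(s² + 8100) = 90/(s² + 8100)

Final answer: 90/(s² + 8100)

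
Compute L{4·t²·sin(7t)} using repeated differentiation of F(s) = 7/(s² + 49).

F(s) = 7/(s² + 49). F'(s) = -14s/(s² + 49)². F''(s) = -14(49 - 3s²)/(s² + 49)³ = (42s² - 686)/(s² + 49)³. So L{t²·sin(7t)} = (-1)² F''(s) = (42s² - 686)/(s² + 49)³. Then L{4·t²·sin(7t)} = 4·(42s² - 686)/(s² + 49)³ = (168s² - 2744)/(s² + 49)³

Final answer: (168s² - 2744)/(s² + 49)³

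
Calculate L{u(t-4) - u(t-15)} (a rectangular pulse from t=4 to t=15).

L{u(t-a)} = e^(-as)/s. L{u(t-4) - u(t-15)} = (e^(-4s) - e^(-15s))/s

Final answer: (e^(-4s) - e^(-15s))/s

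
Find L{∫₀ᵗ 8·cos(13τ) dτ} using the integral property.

L{∫₀ᵗ f(τ)dτ} = F(s)/s with F(s) = 8s/(s² + 169), so the result is (8s/(s² + 169))/s = 8/(s² + 169)

Final answer: 8/(s² + 169)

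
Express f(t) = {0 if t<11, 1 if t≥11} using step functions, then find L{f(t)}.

f(t) = u(t-11). L{u(t-11)} = e^(-11s)/s, so L{f(t)} = e^(-11s)/s

Final answer: e^(-11s)/s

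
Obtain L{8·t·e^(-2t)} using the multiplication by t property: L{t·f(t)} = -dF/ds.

Using L{t^n·e^(at)} = n!/(s-a)^(n+1), L{t·e^(-2t)} = 1/(s+2)^2, so L{8·t·e^(-2t)} = 8·1/(s+2)^2 = 8/(s+2)^2

Final answer: 8/(s+2)^2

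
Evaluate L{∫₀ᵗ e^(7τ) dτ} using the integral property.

L{∫₀ᵗ f(τ)dτ} = F(s)/s with F(s) = 1/(s-7), so L{∫₀ᵗ e^(7τ) dτ} = 1/(s(s-7))

Final answer: 1/(s(s-7))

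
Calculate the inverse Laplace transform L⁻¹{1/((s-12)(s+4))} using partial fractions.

Decompose: A/(s-12) + B/(s+4). A = 1/16, B = -1/16. f(t) = (e^(12t) - e^(-4t))/16

Final answer: (e^(12t) - e^(-4t))/16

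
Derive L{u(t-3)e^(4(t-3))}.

u(t-a)f(t-a) with f(t)=e^(4t). L{e^(4t)} = 1/(s-4). By time shift: e^(-3s)/(s-4)

Final answer: e^(-3s)/(s-4)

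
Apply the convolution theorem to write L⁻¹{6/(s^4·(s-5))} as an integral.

6/(s^4·(s-5)) = (6/s^4)·(1/(s-5)) = L{t^3}·L{e^(5t)}. So f(t) = t^3*e^(5t) = ∫₀ᵗ τ^3·e^(5(t-τ)) dτ

Final answer: ∫₀ᵗ τ^3·e^(5(t-τ)) dτ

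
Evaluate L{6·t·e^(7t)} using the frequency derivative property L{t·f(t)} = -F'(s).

L{e^(7t)} = 1/(s-7). By frequency derivative: L{t·e^(7t)} = -d/ds[1/(s-7)] = -(-1)/(s-7)² = 1/(s-7)². Then L{6·t·e^(7t)} = 6·1/(s-7)² = 6/(s-7)²

Final answer: 6/(s-7)²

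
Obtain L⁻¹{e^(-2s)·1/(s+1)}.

L⁻¹{1/(s+1)} = e^(-t). By the time shift theorem, L⁻¹{e^(-as)F(s)} = u(t-a)f(t-a) with a=2, so L⁻¹{e^(-2s)·1/(s+1)} = u(t-2)·e^(-(t-2))

Final answer: u(t-2)·e^(-(t-2))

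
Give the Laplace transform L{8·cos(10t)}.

L{cos(ωt)} = s/(s² + ω²), so L{cos(10t)} = s/(s² + 100). Then L{8·cos(10t)} = 8·s/(s² + 100) = 8s/(s² + 100)

Final answer: 8s/(s² + 100)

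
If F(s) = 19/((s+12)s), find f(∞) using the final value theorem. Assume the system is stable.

f(∞) = lim_{s→0} sF(s) = lim_{s→0} 19/(s+12) = 19/12

Final answer: 19/12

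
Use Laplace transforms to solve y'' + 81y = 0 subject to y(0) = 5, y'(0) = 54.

L{y''} + 81L{y} = 0. s²Y - 5s - 54 + 81Y = 0. Y(s² + 81) = 5s + 54. Y = (5s + 54)/(s² + 81). Inverting: y(t) = 5cos(9t) + 6sin(9t)

Final answer: y(t) = 5cos(9t) + 6sin(9t)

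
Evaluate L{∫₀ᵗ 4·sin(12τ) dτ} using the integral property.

L{∫₀ᵗ f(τ)dτ} = F(s)/s with F(s) = 48/(s² + 144), so the result is (48/(s² + 144))/s = 48/(s(s² + 144))

Final answer: 48/(s(s² + 144))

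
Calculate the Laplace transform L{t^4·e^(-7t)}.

L{t^n·e^(at)} = n!/(s-a)^(n+1), so L{t^4·e^(-7t)} = 24/(s+7)^5

Final answer: 24/(s+7)^5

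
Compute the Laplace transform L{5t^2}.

L{5t^2} = 5 · L{t^2} = 5 · 2/s^3 = 10/s^3

Final answer: 10/s^3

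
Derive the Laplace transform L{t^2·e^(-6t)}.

L{t^n·e^(at)} = n!/(s-a)^(n+1), so L{t^2·e^(-6t)} = 2/(s+6)^3

Final answer: 2/(s+6)^3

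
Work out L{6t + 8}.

L{6t + 8} = 6·L{t} + 8·L{1} = 6/s² + 8/s

Final answer: 6/s² + 8/s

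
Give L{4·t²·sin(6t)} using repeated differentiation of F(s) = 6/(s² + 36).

F(s) = 6/(s² + 36). F'(s) = -12s/(s² + 36)². F''(s) = -12(36 - 3s²)/(s² + 36)³ = (36s² - 432)/(s² + 36)³. So L{t²·sin(6t)} = (-1)² F''(s) = (36s² - 432)/(s² + 36)³. Then L{4·t²·sin(6t)} = 4·(36s² - 432)/(s² + 36)³ = (144s² - 1728)/(s² + 36)³

Final answer: (144s² - 1728)/(s² + 36)³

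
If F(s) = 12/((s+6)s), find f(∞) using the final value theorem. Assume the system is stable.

f(∞) = lim_{s→0} sF(s) = lim_{s→0} 12/(s+6) = 2

Final answer: 2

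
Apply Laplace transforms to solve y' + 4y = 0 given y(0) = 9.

L{y'} + 4L{y} = 0. sY - 9 + 4Y = 0. Y(s+4) = 9. Y = 9/(s+4)

Final answer: y(t) = 9e^(-4t)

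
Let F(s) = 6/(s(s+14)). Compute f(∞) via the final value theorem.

f(∞) = lim_{s→0} s·6/(s(s+14)) = lim_{s→0} 6/(s+14) = 6/14 = 3/7

Final answer: 3/7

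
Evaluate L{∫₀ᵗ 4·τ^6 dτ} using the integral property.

L{∫₀ᵗ f(τ)dτ} = F(s)/s with f(t) = 4t^6. F(s) = 2880/s^7, so L{∫₀ᵗ 4·τ^6 dτ} = (2880/s^7)/s = 2880/s^8. (Check: ∫₀ᵗ 4·τ^6 dτ = 4t^7/7.)

Final answer: 2880/s^8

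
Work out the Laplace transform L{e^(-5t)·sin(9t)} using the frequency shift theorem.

Frequency shift: L{e^(at)f(t)} = F(s-a). L{e^(-5t)·sin(9t)} = 9/((s+5)² + 81)

Final answer: 9/((s+5)² + 81)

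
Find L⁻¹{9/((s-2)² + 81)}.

Form: b/((s-a)² + b²) → e^(at)sin(bt). With a=2, b=9

Final answer: e^(2t)·sin(9t)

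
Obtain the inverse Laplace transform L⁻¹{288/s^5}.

L⁻¹{n!/s^(n+1)} = t^n with n=4. So L⁻¹{24/s^5} = t^4, and L⁻¹{288/s^5} = (288/24)·t^4 = 12·t^4

Final answer: 12·t^4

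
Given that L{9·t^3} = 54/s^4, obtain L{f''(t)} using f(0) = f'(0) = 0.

L{f''(t)} = s²F(s) - sf(0) - f'(0) = s²·54/s^4 - 0 - 0 = 54/s^2

Final answer: 54/s^2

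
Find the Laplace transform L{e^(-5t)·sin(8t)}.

L{e^(at)·sin(ωt)} = ω/((s-a)² + ω²), so L{e^(-5t)·sin(8t)} = 8/((s+5)² + 64)

Final answer: 8/((s+5)² + 64)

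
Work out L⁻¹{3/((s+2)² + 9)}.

Form: b/((s-a)² + b²) → e^(at)sin(bt). With a=-2, b=3

Final answer: e^(-2t)·sin(3t)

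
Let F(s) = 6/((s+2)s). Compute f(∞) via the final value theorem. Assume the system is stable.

f(∞) = lim_{s→0} sF(s) = lim_{s→0} 6/(s+2) = 3

Final answer: 3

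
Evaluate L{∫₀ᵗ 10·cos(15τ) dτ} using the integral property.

L{∫₀ᵗ f(τ)dτ} = F(s)/s with F(s) = 10s/(s² + 225), so the result is (10s/(s² + 225))/s = 10/(s² + 225)

Final answer: 10/(s² + 225)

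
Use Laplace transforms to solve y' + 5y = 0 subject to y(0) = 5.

L{y'} + 5L{y} = 0. sY - 5 + 5Y = 0. Y(s+5) = 5. Y = 5/(s+5)

Final answer: y(t) = 5e^(-5t)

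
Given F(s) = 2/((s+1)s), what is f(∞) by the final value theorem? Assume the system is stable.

f(∞) = lim_{s→0} sF(s) = lim_{s→0} 2/(s+1) = 2

Final answer: 2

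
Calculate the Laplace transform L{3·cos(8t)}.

L{cos(ωt)} = s/(s² + ω²), so L{cos(8t)} = s/(s² + 64). Then L{3·cos(8t)} = 3·s/(s² + 64) = 3s/(s² + 64)

Final answer: 3s/(s² + 64)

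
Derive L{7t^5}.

L{t^n} = n!/s^(n+1). So L{7t^5} = 7·5!/s^6 = 840/s^6

Final answer: 840/s^6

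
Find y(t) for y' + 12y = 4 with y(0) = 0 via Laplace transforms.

sY + 12Y = 4/s. Y = 4/(s(s+12)). Partial fractions: Y = 1/3/s - 1/3/(s+12)

Final answer: y(t) = 1/3(1 - e^(-12t))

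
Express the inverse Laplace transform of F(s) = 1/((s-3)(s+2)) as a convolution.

1/((s-3)(s+2)) = (1/(s-3))·(1/(s+2)) = L{e^(3t)}·L{e^(-2t)}. So f(t) = e^(3t)*e^(-2t) = ∫₀ᵗ e^(3τ)·e^(-2(t-τ)) dτ

Final answer: ∫₀ᵗ e^(3τ)·e^(-2(t-τ)) dτ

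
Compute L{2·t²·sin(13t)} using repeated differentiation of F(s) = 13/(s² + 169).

F(s) = 13/(s² + 169). F'(s) = -26s/(s² + 169)². F''(s) = -26(169 - 3s²)/(s² + 169)³ = (78s² - 4394)/(s² + 169)³. So L{t²·sin(13t)} = (-1)² F''(s) = (78s² - 4394)/(s² + 169)³. Then L{2·t²·sin(13t)} = 2·(78s² - 4394)/(s² + 169)³ = (156s² - 8788)/(s² + 169)³

Final answer: (156s² - 8788)/(s² + 169)³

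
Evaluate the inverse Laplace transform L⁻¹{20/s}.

L⁻¹{c/s} = c, so L⁻¹{20/s} = 20

Final answer: 20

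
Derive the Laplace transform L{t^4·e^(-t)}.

L{t^n·e^(at)} = n!/(s-a)^(n+1), so L{t^4·e^(-t)} = 24/(s+1)^5

Final answer: 24/(s+1)^5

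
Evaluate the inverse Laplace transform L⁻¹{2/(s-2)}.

L⁻¹{1/(s-a)} = e^(at), so L⁻¹{1/(s-2)} = e^(2t), and L⁻¹{2/(s-2)} = 2·e^(2t)

Final answer: 2·e^(2t)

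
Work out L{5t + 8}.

L{5t + 8} = 5·L{t} + 8·L{1} = 5/s² + 8/s

Final answer: 5/s² + 8/s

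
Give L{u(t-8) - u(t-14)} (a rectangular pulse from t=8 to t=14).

L{u(t-a)} = e^(-as)/s. L{u(t-8) - u(t-14)} = (e^(-8s) - e^(-14s))/s

Final answer: (e^(-8s) - e^(-14s))/s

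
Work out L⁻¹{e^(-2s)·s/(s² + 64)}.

L⁻¹{s/(s² + 64)} = cos(8t). By the time shift theorem, L⁻¹{e^(-as)F(s)} = u(t-a)f(t-a) with a=2, so L⁻¹{e^(-2s)·s/(s² + 64)} = u(t-2)·cos(8(t-2))

Final answer: u(t-2)·cos(8(t-2))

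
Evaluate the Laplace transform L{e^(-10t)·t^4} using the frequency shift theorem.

L{e^(at)·t^n} = n!/(s-a)^(n+1), so L{e^(-10t)·t^4} = 24/(s+10)^5

Final answer: 24/(s+10)^5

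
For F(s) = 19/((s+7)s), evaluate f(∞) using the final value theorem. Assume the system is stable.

f(∞) = lim_{s→0} sF(s) = lim_{s→0} 19/(s+7) = 19/7

Final answer: 19/7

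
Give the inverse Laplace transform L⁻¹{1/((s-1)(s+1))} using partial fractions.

Decompose: A/(s-1) + B/(s+1). A = 1/2, B = -1/2. f(t) = (e^t - e^(-t))/2

Final answer: (e^t - e^(-t))/2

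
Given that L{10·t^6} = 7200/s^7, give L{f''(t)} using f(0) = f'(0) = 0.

L{f''(t)} = s²F(s) - sf(0) - f'(0) = s²·7200/s^7 - 0 - 0 = 7200/s^5

Final answer: 7200/s^5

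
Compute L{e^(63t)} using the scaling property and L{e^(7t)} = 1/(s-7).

Using L{f(at)} = (1/a)F(s/a) with a=9 and f(t) = e^(7t): L{e^(63t)} = (1/9) · 1/((s/9)-7) = (1/9) · 9/(s-63) = 1/(s-63)

Final answer: 1/(s-63)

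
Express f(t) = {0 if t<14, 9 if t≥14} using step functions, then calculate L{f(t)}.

f(t) = 9·u(t-14). L{u(t-14)} = e^(-14s)/s, so L{f(t)} = 9·e^(-14s)/s

Final answer: 9·e^(-14s)/s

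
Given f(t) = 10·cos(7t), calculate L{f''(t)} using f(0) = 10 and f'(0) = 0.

F(s) = 10s/(s² + 49). L{f''(t)} = s²F(s) - sf(0) - f'(0) = 10s³/(s² + 49) - 10s = (10s³ - 10s(s² + 49))/(s² + 49) = -490s/(s² + 49)

Final answer: -490s/(s² + 49)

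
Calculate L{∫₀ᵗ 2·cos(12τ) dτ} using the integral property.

L{∫₀ᵗ f(τ)dτ} = F(s)/s with F(s) = 2s/(s² + 144), so the result is (2s/(s² + 144))/s = 2/(s² + 144)

Final answer: 2/(s² + 144)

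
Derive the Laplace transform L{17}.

L{17} = 17 · L{1} = 17/s

Final answer: 17/s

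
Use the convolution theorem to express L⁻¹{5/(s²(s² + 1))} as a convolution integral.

5/(s²(s² + 1)) = (1/s²)·(5/(s² + 1)) = L{t}·L{5·sin(t)}. So f(t) = t*(5·sin(t)) = ∫₀ᵗ 5τ·sin((t-τ)) dτ

Final answer: ∫₀ᵗ 5τ·sin((t-τ)) dτ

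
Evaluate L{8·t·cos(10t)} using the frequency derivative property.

L{cos(10t)} = s/(s² + 100). Derivative: d/ds[s/(s² + 100)] = [(s² + 100) - s·2s]/(s² + 100)² = (100 - s²)/(s² + 100)². So L{t·cos(10t)} = -F'(s) = (s² - 100)/(s² + 100)². Then L{8·t·cos(10t)} = 8·(s² - 100)/(s² + 100)²

Final answer: 8·(s² - 100)/(s² + 100)²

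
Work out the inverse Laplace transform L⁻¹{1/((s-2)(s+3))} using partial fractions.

Decompose: A/(s-2) + B/(s+3). A = 1/5, B = -1/5. f(t) = (e^(2t) - e^(-3t))/5

Final answer: (e^(2t) - e^(-3t))/5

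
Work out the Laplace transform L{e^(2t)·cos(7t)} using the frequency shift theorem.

Frequency shift: L{e^(at)f(t)} = F(s-a). L{e^(2t)·cos(7t)} = (s-2)/((s-2)² + 49)

Final answer: (s-2)/((s-2)² + 49)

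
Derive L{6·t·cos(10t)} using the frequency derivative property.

L{cos(10t)} = s/(s² + 100). Derivative: d/ds[s/(s² + 100)] = [(s² + 100) - s·2s]/(s² + 100)² = (100 - s²)/(s² + 100)². So L{t·cos(10t)} = -F'(s) = (s² - 100)/(s² + 100)². Then L{6·t·cos(10t)} = 6·(s² - 100)/(s² + 100)²

Final answer: 6·(s² - 100)/(s² + 100)²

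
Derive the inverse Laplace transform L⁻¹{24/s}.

L⁻¹{c/s} = c, so L⁻¹{24/s} = 24

Final answer: 24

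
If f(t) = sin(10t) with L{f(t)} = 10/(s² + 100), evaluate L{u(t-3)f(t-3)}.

Time shift theorem: L{u(t-a)f(t-a)} = e^(-as)F(s). Here a=3, F(s) = 10/(s² + 100), so L{u(t-3)f(t-3)} = e^(-3s)·10/(s² + 100)

Final answer: e^(-3s)·10/(s² + 100)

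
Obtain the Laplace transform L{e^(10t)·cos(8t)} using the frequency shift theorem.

Frequency shift: L{e^(at)f(t)} = F(s-a). L{e^(10t)·cos(8t)} = (s-10)/((s-10)² + 64)

Final answer: (s-10)/((s-10)² + 64)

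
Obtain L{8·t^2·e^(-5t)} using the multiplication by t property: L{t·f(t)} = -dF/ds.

Using L{t^n·e^(at)} = n!/(s-a)^(n+1), L{t^2·e^(-5t)} = 2/(s+5)^3, so L{8·t^2·e^(-5t)} = 8·2/(s+5)^3 = 16/(s+5)^3

Final answer: 16/(s+5)^3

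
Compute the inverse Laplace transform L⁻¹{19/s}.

L⁻¹{c/s} = c, so L⁻¹{19/s} = 19

Final answer: 19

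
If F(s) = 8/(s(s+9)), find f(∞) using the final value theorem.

f(∞) = lim_{s→0} s·8/(s(s+9)) = lim_{s→0} 8/(s+9) = 8/9 = 8/9

Final answer: 8/9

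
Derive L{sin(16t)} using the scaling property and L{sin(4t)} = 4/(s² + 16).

Using L{f(at)} = (1/a)F(s/a) with a=4: L{sin(16t)} = (1/4) · 4/((s/4)² + 16) = (1/4) · 4·16/(s² + 256) = 16/(s² + 256)

Final answer: 16/(s² + 256)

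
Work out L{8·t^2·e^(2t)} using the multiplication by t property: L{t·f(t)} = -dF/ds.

Using L{t^n·e^(at)} = n!/(s-a)^(n+1), L{t^2·e^(2t)} = 2/(s-2)^3, so L{8·t^2·e^(2t)} = 8·2/(s-2)^3 = 16/(s-2)^3

Final answer: 16/(s-2)^3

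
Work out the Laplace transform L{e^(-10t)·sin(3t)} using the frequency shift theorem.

Frequency shift: L{e^(at)f(t)} = F(s-a). L{e^(-10t)·sin(3t)} = 3/((s+10)² + 9)

Final answer: 3/((s+10)² + 9)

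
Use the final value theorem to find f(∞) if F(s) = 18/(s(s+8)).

f(∞) = lim_{s→0} s·18/(s(s+8)) = lim_{s→0} 18/(s+8) = 18/8 = 9/4

Final answer: 9/4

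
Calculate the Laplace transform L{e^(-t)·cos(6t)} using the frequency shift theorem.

Frequency shift: L{e^(at)f(t)} = F(s-a). L{e^(-t)·cos(6t)} = (s+1)/((s+1)² + 36)

Final answer: (s+1)/((s+1)² + 36)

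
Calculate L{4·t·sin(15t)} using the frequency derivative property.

L{sin(15t)} = 15/(s² + 225). By L{t·f(t)} = -F'(s): -d/ds[15/(s² + 225)] = -(15)·(-2s)/(s² + 225)² = 30s/(s² + 225)². Then L{4·t·sin(15t)} = 4·30s/(s² + 225)² = 120s/(s² + 225)²

Final answer: 120s/(s² + 225)²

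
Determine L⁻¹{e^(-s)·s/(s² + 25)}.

L⁻¹{s/(s² + 25)} = cos(5t). By the time shift theorem, L⁻¹{e^(-as)F(s)} = u(t-a)f(t-a) with a=1, so L⁻¹{e^(-s)·s/(s² + 25)} = u(t-1)·cos(5(t-1))

Final answer: u(t-1)·cos(5(t-1))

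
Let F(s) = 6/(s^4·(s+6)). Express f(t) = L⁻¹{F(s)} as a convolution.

6/(s^4·(s+6)) = (6/s^4)·(1/(s+6)) = L{t^3}·L{e^(-6t)}. So f(t) = t^3*e^(-6t) = ∫₀ᵗ τ^3·e^(-6(t-τ)) dτ

Final answer: ∫₀ᵗ τ^3·e^(-6(t-τ)) dτ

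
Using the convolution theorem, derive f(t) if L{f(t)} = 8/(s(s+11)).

8/(s(s+11)) = (8/s)·(1/(s+11)) = L{8}·L{e^(-11t)}. By convolution, f(t) = 8*e^(-11t) = ∫₀ᵗ 8·e^(-11τ) dτ = 8·(1 - e^(-11t))/11

Final answer: 8·(1 - e^(-11t))/11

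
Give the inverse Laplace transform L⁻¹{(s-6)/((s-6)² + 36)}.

Using frequency shift, L⁻¹{(s-6)/((s-6)² + 36)} = e^(6t)·cos(6t)

Final answer: e^(6t)·cos(6t)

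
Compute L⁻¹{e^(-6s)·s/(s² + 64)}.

L⁻¹{s/(s² + 64)} = cos(8t). By the time shift theorem, L⁻¹{e^(-as)F(s)} = u(t-a)f(t-a) with a=6, so L⁻¹{e^(-6s)·s/(s² + 64)} = u(t-6)·cos(8(t-6))

Final answer: u(t-6)·cos(8(t-6))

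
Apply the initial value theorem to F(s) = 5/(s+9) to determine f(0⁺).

f(0⁺) = lim_{s→∞} s·5/(s+9) = lim_{s→∞} 5s/(s+9) = 5

Final answer: 5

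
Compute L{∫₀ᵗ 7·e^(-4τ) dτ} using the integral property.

L{∫₀ᵗ f(τ)dτ} = F(s)/s with F(s) = 7/(s+4), so L{∫₀ᵗ 7·e^(-4τ) dτ} = 7/(s(s+4))

Final answer: 7/(s(s+4))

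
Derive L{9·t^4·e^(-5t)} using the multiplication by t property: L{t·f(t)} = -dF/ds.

Using L{t^n·e^(at)} = n!/(s-a)^(n+1), L{t^4·e^(-5t)} = 24/(s+5)^5, so L{9·t^4·e^(-5t)} = 9·24/(s+5)^5 = 216/(s+5)^5

Final answer: 216/(s+5)^5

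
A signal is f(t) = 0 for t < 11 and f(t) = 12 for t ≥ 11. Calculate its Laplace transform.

f(t) = 12·u(t-11). L{u(t-11)} = e^(-11s)/s, so L{f(t)} = 12·e^(-11s)/s

Final answer: 12·e^(-11s)/s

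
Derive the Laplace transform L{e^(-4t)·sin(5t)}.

L{e^(at)·sin(ωt)} = ω/((s-a)² + ω²), so L{e^(-4t)·sin(5t)} = 5/((s+4)² + 25)

Final answer: 5/((s+4)² + 25)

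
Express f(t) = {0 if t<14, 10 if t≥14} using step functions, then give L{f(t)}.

f(t) = 10·u(t-14). L{u(t-14)} = e^(-14s)/s, so L{f(t)} = 10·e^(-14s)/s

Final answer: 10·e^(-14s)/s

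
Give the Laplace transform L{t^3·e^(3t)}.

L{t^n·e^(at)} = n!/(s-a)^(n+1), so L{t^3·e^(3t)} = 6/(s-3)^4

Final answer: 6/(s-3)^4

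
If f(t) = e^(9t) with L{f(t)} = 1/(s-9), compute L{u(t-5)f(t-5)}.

Time shift theorem: L{u(t-a)f(t-a)} = e^(-as)F(s). Here a=5, F(s) = 1/(s-9), so L{u(t-5)f(t-5)} = e^(-5s)·1/(s-9)

Final answer: e^(-5s)·1/(s-9)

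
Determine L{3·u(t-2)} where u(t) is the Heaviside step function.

L{u(t-a)} = e^(-as)/s. Here a=2, so L{u(t-2)} = e^(-2s)/s, and L{3·u(t-2)} = 3·e^(-2s)/s

Final answer: 3·e^(-2s)/s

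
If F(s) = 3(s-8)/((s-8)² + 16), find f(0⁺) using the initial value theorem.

f(0⁺) = lim_{s→∞} sF(s) = lim_{s→∞} 3s(s-8)/((s-8)² + 16) = 3

Final answer: 3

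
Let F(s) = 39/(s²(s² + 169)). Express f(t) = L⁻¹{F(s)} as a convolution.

39/(s²(s² + 169)) = (1/s²)·(39/(s² + 169)) = L{t}·L{3·sin(13t)}. So f(t) = t*(3·sin(13t)) = ∫₀ᵗ 3τ·sin(13(t-τ)) dτ

Final answer: ∫₀ᵗ 3τ·sin(13(t-τ)) dτ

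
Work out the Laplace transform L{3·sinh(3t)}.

L{sinh(ωt)} = ω/(s² - ω²), so L{sinh(3t)} = 3/(s² - 9). Then L{3·sinh(3t)} = 3·3/(s² - 9) = 9/(s² - 9)

Final answer: 9/(s² - 9)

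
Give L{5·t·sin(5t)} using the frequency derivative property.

L{sin(5t)} = 5/(s² + 25). By L{t·f(t)} = -F'(s): -d/ds[5/(s² + 25)] = -(5)·(-2s)/(s² + 25)² = 10s/(s² + 25)². Then L{5·t·sin(5t)} = 5·10s/(s² + 25)² = 50s/(s² + 25)²

Final answer: 50s/(s² + 25)²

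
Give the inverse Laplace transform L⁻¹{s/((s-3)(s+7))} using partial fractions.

Using partial fractions, f(t) = (3e^(3t) + 7e^(-7t))/10

Final answer: (3e^(3t) + 7e^(-7t))/10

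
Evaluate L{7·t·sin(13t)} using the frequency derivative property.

L{sin(13t)} = 13/(s² + 169). By L{t·f(t)} = -F'(s): -d/ds[13/(s² + 169)] = -(13)·(-2s)/(s² + 169)² = 26s/(s² + 169)². Then L{7·t·sin(13t)} = 7·26s/(s² + 169)² = 182s/(s² + 169)²

Final answer: 182s/(s² + 169)²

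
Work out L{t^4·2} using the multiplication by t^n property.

L{2} = 2/s. d^1/ds^1[1/s] = -1/s². d^2/ds^2[1/s] = 2/s^3. d^3/ds^3[1/s] = -6/s^4. d^4/ds^4[1/s] = 24/s^5. So L{t^4} = (-1)^{4}·24/s^5 = 24/s^5. Then L{t^4·2} = 2·24/s^5 = 48/s^5

Final answer: 48/s^5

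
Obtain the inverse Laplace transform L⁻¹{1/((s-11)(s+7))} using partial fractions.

Decompose: A/(s-11) + B/(s+7). A = 1/18, B = -1/18. f(t) = (e^(11t) - e^(-7t))/18

Final answer: (e^(11t) - e^(-7t))/18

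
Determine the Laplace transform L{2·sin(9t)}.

L{sin(ωt)} = ω/(s² + ω²), so L{sin(9t)} = 9/(s² + 81). Then L{2·sin(9t)} = 2·9/(s² + 81) = 18/(s² + 81)

Final answer: 18/(s² + 81)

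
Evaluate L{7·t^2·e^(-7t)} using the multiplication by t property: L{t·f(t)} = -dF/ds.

Using L{t^n·e^(at)} = n!/(s-a)^(n+1), L{t^2·e^(-7t)} = 2/(s+7)^3, so L{7·t^2·e^(-7t)} = 7·2/(s+7)^3 = 14/(s+7)^3

Final answer: 14/(s+7)^3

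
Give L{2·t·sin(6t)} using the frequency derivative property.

L{sin(6t)} = 6/(s² + 36). By L{t·f(t)} = -F'(s): -d/ds[6/(s² + 36)] = -(6)·(-2s)/(s² + 36)² = 12s/(s² + 36)². Then L{2·t·sin(6t)} = 2·12s/(s² + 36)² = 24s/(s² + 36)²

Final answer: 24s/(s² + 36)²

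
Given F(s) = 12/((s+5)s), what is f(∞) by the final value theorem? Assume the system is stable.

f(∞) = lim_{s→0} sF(s) = lim_{s→0} 12/(s+5) = 12/5

Final answer: 12/5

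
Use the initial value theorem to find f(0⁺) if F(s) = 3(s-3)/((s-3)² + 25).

f(0⁺) = lim_{s→∞} sF(s) = lim_{s→∞} 3s(s-3)/((s-3)² + 25) = 3

Final answer: 3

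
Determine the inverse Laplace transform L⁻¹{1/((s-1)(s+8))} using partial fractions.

Decompose: A/(s-1) + B/(s+8). A = 1/9, B = -1/9. f(t) = (e^t - e^(-8t))/9

Final answer: (e^t - e^(-8t))/9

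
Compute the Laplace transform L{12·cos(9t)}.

L{cos(ωt)} = s/(s² + ω²), so L{cos(9t)} = s/(s² + 81). Then L{12·cos(9t)} = 12·s/(s² + 81) = 12s/(s² + 81)

Final answer: 12s/(s² + 81)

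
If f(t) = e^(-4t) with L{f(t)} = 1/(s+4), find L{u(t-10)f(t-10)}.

Time shift theorem: L{u(t-a)f(t-a)} = e^(-as)F(s). Here a=10, F(s) = 1/(s+4), so L{u(t-10)f(t-10)} = e^(-10s)·1/(s+4)

Final answer: e^(-10s)·1/(s+4)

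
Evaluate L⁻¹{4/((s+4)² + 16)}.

Form: b/((s-a)² + b²) → e^(at)sin(bt). With a=-4, b=4

Final answer: e^(-4t)·sin(4t)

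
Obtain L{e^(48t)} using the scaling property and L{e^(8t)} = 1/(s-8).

Using L{f(at)} = (1/a)F(s/a) with a=6 and f(t) = e^(8t): L{e^(48t)} = (1/6) · 1/((s/6)-8) = (1/6) · 6/(s-48) = 1/(s-48)

Final answer: 1/(s-48)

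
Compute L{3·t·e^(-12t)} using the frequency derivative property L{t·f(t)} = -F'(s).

L{e^(-12t)} = 1/(s+12). By frequency derivative: L{t·e^(-12t)} = -d/ds[1/(s+12)] = -(-1)/(s+12)² = 1/(s+12)². Then L{3·t·e^(-12t)} = 3·1/(s+12)² = 3/(s+12)²

Final answer: 3/(s+12)²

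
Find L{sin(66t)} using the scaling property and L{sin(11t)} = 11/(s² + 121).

Using L{f(at)} = (1/a)F(s/a) with a=6: L{sin(66t)} = (1/6) · 11/((s/6)² + 121) = (1/6) · 11·36/(s² + 4356) = 66/(s² + 4356)

Final answer: 66/(s² + 4356)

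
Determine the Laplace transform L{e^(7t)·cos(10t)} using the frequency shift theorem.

Frequency shift: L{e^(at)f(t)} = F(s-a). L{e^(7t)·cos(10t)} = (s-7)/((s-7)² + 100)

Final answer: (s-7)/((s-7)² + 100)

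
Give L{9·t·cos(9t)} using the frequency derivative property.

L{cos(9t)} = s/(s² + 81). Derivative: d/ds[s/(s² + 81)] = [(s² + 81) - s·2s]/(s² + 81)² = (81 - s²)/(s² + 81)². So L{t·cos(9t)} = -F'(s) = (s² - 81)/(s² + 81)². Then L{9·t·cos(9t)} = 9·(s² - 81)/(s² + 81)²

Final answer: 9·(s² - 81)/(s² + 81)²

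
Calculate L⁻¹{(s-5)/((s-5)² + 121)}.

Using frequency shift: L⁻¹{(s-a)/((s-a)² + b²)} = e^(at)cos(bt). Here a=5, b=11

Final answer: e^(5t)·cos(11t)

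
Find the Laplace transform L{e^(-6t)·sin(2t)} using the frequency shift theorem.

Frequency shift: L{e^(at)f(t)} = F(s-a). L{e^(-6t)·sin(2t)} = 2/((s+6)² + 4)

Final answer: 2/((s+6)² + 4)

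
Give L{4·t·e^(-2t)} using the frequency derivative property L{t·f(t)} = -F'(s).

L{e^(-2t)} = 1/(s+2). By frequency derivative: L{t·e^(-2t)} = -d/ds[1/(s+2)] = -(-1)/(s+2)² = 1/(s+2)². Then L{4·t·e^(-2t)} = 4·1/(s+2)² = 4/(s+2)²

Final answer: 4/(s+2)²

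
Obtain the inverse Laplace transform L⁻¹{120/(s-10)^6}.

L⁻¹{n!/(s-a)^(n+1)} = t^n·e^(at), so L⁻¹{120/(s-10)^6} = t^5·e^(10t)

Final answer: t^5·e^(10t)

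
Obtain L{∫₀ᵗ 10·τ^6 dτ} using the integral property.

L{∫₀ᵗ f(τ)dτ} = F(s)/s with f(t) = 10t^6. F(s) = 7200/s^7, so L{∫₀ᵗ 10·τ^6 dτ} = (7200/s^7)/s = 7200/s^8. (Check: ∫₀ᵗ 10·τ^6 dτ = 10t^7/7.)

Final answer: 7200/s^8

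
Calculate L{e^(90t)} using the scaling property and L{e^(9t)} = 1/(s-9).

Using L{f(at)} = (1/a)F(s/a) with a=10 and f(t) = e^(9t): L{e^(90t)} = (1/10) · 1/((s/10)-9) = (1/10) · 10/(s-90) = 1/(s-90)

Final answer: 1/(s-90)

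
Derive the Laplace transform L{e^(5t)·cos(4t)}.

L{e^(at)·cos(ωt)} = (s-a)/((s-a)² + ω²), so L{e^(5t)·cos(4t)} = (s-5)/((s-5)² + 16)

Final answer: (s-5)/((s-5)² + 16)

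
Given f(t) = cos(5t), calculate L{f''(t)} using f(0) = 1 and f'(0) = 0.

F(s) = s/(s² + 25). L{f''(t)} = s²F(s) - sf(0) - f'(0) = s³/(s² + 25) - s = (s³ - s(s² + 25))/(s² + 25) = -25s/(s² + 25)

Final answer: -25s/(s² + 25)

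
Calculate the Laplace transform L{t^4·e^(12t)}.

L{t^n·e^(at)} = n!/(s-a)^(n+1), so L{t^4·e^(12t)} = 24/(s-12)^5

Final answer: 24/(s-12)^5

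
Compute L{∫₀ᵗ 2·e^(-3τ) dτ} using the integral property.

L{∫₀ᵗ f(τ)dτ} = F(s)/s with F(s) = 2/(s+3), so L{∫₀ᵗ 2·e^(-3τ) dτ} = 2/(s(s+3))

Final answer: 2/(s(s+3))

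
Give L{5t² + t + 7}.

L{5t² + t + 7} = 5·2/s³ + 1/s² + 7/s = 10/s³ + 1/s² + 7/s

Final answer: 10/s³ + 1/s² + 7/s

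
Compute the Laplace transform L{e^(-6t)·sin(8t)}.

L{e^(at)·sin(ωt)} = ω/((s-a)² + ω²), so L{e^(-6t)·sin(8t)} = 8/((s+6)² + 64)

Final answer: 8/((s+6)² + 64)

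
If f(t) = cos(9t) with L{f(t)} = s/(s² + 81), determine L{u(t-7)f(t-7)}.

Time shift theorem: L{u(t-a)f(t-a)} = e^(-as)F(s). Here a=7, F(s) = s/(s² + 81), so L{u(t-7)f(t-7)} = e^(-7s)·s/(s² + 81)

Final answer: e^(-7s)·s/(s² + 81)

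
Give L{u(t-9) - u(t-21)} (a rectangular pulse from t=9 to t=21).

L{u(t-a)} = e^(-as)/s. L{u(t-9) - u(t-21)} = (e^(-9s) - e^(-21s))/s

Final answer: (e^(-9s) - e^(-21s))/s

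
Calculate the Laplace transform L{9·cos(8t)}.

L{cos(ωt)} = s/(s² + ω²), so L{cos(8t)} = s/(s² + 64). Then L{9·cos(8t)} = 9·s/(s² + 64) = 9s/(s² + 64)

Final answer: 9s/(s² + 64)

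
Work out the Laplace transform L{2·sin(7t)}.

L{sin(ωt)} = ω/(s² + ω²), so L{sin(7t)} = 7/(s² + 49). Then L{2·sin(7t)} = 2·7/(s² + 49) = 14/(s² + 49)

Final answer: 14/(s² + 49)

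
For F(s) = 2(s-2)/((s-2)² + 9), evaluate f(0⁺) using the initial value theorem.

f(0⁺) = lim_{s→∞} sF(s) = lim_{s→∞} 2s(s-2)/((s-2)² + 9) = 2

Final answer: 2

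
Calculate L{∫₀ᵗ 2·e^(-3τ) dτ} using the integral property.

L{∫₀ᵗ f(τ)dτ} = F(s)/s with F(s) = 2/(s+3), so L{∫₀ᵗ 2·e^(-3τ) dτ} = 2/(s(s+3))

Final answer: 2/(s(s+3))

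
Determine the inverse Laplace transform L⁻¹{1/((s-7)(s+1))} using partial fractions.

Decompose: A/(s-7) + B/(s+1). A = 1/8, B = -1/8. f(t) = (e^(7t) - e^(-t))/8

Final answer: (e^(7t) - e^(-t))/8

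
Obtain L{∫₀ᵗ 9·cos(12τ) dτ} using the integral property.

L{∫₀ᵗ f(τ)dτ} = F(s)/s with F(s) = 9s/(s² + 144), so the result is (9s/(s² + 144))/s = 9/(s² + 144)

Final answer: 9/(s² + 144)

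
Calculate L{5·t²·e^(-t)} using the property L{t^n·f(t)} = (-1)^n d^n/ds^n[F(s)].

L{e^(-t)} = 1/(s+1). d/ds[1/(s+1)] = -1/(s+1)². d²/ds²[1/(s+1)] = 2/(s+1)³. So L{t²·e^(-t)} = (-1)² · 2/(s+1)³ = 2/(s+1)³. Then L{5·t²·e^(-t)} = 5·2/(s+1)³ = 10/(s+1)³

Final answer: 10/(s+1)³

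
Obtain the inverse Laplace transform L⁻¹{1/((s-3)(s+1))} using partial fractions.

Decompose: A/(s-3) + B/(s+1). A = 1/4, B = -1/4. f(t) = (e^(3t) - e^(-t))/4

Final answer: (e^(3t) - e^(-t))/4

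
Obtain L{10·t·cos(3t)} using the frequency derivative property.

L{cos(3t)} = s/(s² + 9). Derivative: d/ds[s/(s² + 9)] = [(s² + 9) - s·2s]/(s² + 9)² = (9 - s²)/(s² + 9)². So L{t·cos(3t)} = -F'(s) = (s² - 9)/(s² + 9)². Then L{10·t·cos(3t)} = 10·(s² - 9)/(s² + 9)²

Final answer: 10·(s² - 9)/(s² + 9)²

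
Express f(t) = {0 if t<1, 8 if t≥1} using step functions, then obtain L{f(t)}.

f(t) = 8·u(t-1). L{u(t-1)} = e^(-s)/s, so L{f(t)} = 8·e^(-s)/s

Final answer: 8·e^(-s)/s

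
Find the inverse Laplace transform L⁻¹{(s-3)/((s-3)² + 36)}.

Using frequency shift, L⁻¹{(s-3)/((s-3)² + 36)} = e^(3t)·cos(6t)

Final answer: e^(3t)·cos(6t)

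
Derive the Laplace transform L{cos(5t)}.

L{cos(ωt)} = s/(s² + ω²), so L{cos(5t)} = s/(s² + 25)

Final answer: s/(s² + 25)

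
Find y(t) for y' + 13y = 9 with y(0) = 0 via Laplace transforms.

sY + 13Y = 9/s. Y = 9/(s(s+13)). Partial fractions: Y = 9/13/s - 9/13/(s+13)

Final answer: y(t) = 9/13(1 - e^(-13t))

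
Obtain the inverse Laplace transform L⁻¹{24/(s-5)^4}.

L⁻¹{n!/(s-a)^(n+1)} = t^n·e^(at) with n=3, a=5. So L⁻¹{6/(s-5)^4} = t^3·e^(5t), and L⁻¹{24/(s-5)^4} = (24/6)·t^3·e^(5t) = 4·t^3·e^(5t)

Final answer: 4·t^3·e^(5t)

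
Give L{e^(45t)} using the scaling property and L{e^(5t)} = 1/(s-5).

Using L{f(at)} = (1/a)F(s/a) with a=9 and f(t) = e^(5t): L{e^(45t)} = (1/9) · 1/((s/9)-5) = (1/9) · 9/(s-45) = 1/(s-45)

Final answer: 1/(s-45)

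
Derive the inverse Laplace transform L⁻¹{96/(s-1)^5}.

L⁻¹{n!/(s-a)^(n+1)} = t^n·e^(at) with n=4, a=1. So L⁻¹{24/(s-1)^5} = t^4·e^t, and L⁻¹{96/(s-1)^5} = (96/24)·t^4·e^t = 4·t^4·e^t

Final answer: 4·t^4·e^t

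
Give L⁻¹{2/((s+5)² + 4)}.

Form: b/((s-a)² + b²) → e^(at)sin(bt). With a=-5, b=2

Final answer: e^(-5t)·sin(2t)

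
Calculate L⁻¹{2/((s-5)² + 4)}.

Form: b/((s-a)² + b²) → e^(at)sin(bt). With a=5, b=2

Final answer: e^(5t)·sin(2t)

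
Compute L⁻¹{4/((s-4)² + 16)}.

Form: b/((s-a)² + b²) → e^(at)sin(bt). With a=4, b=4

Final answer: e^(4t)·sin(4t)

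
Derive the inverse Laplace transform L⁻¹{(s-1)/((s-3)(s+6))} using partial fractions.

Using partial fractions, f(t) = (2e^(3t) + 7e^(-6t))/9

Final answer: (2e^(3t) + 7e^(-6t))/9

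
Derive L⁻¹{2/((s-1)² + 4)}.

Form: b/((s-a)² + b²) → e^(at)sin(bt). With a=1, b=2

Final answer: e^t·sin(2t)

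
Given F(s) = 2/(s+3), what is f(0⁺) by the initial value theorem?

f(0⁺) = lim_{s→∞} s·2/(s+3) = lim_{s→∞} 2s/(s+3) = 2

Final answer: 2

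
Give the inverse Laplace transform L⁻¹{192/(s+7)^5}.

L⁻¹{n!/(s-a)^(n+1)} = t^n·e^(at) with n=4, a=-7. So L⁻¹{24/(s+7)^5} = t^4·e^(-7t), and L⁻¹{192/(s+7)^5} = (192/24)·t^4·e^(-7t) = 8·t^4·e^(-7t)

Final answer: 8·t^4·e^(-7t)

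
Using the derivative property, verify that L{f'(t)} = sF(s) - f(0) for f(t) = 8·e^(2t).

f'(t) = 16e^(2t). Direct: L{f'(t)} = 16/(s-2). Property: s·8/(s-2) - 8 = (8s - 8(s-2))/(s-2) = 16/(s-2). ✓

Final answer: 16/(s-2)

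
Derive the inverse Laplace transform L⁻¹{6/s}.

L⁻¹{c/s} = c, so L⁻¹{6/s} = 6

Final answer: 6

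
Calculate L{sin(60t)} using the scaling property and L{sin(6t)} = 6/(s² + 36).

Using L{f(at)} = (1/a)F(s/a) with a=10: L{sin(60t)} = (1/10) · 6/((s/10)² + 36) = (1/10) · 6·100/(s² + 3600) = 60/(s² + 3600)

Final answer: 60/(s² + 3600)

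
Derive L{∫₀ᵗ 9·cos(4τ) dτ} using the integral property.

L{∫₀ᵗ f(τ)dτ} = F(s)/s with F(s) = 9s/(s² + 16), so the result is (9s/(s² + 16))/s = 9/(s² + 16)

Final answer: 9/(s² + 16)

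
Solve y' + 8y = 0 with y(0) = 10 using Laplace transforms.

L{y'} + 8L{y} = 0. sY - 10 + 8Y = 0. Y(s+8) = 10. Y = 10/(s+8)

Final answer: y(t) = 10e^(-8t)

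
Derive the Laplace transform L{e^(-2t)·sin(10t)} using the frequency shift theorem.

Frequency shift: L{e^(at)f(t)} = F(s-a). L{e^(-2t)·sin(10t)} = 10/((s+2)² + 100)

Final answer: 10/((s+2)² + 100)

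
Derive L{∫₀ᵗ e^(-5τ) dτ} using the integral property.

L{∫₀ᵗ f(τ)dτ} = F(s)/s with F(s) = 1/(s+5), so L{∫₀ᵗ e^(-5τ) dτ} = 1/(s(s+5))

Final answer: 1/(s(s+5))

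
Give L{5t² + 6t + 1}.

L{5t² + 6t + 1} = 5·2/s³ + 6/s² + 1/s = 10/s³ + 6/s² + 1/s

Final answer: 10/s³ + 6/s² + 1/s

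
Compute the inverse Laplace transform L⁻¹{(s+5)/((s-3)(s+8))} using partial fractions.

Using partial fractions, f(t) = (8e^(3t) + 3e^(-8t))/11

Final answer: (8e^(3t) + 3e^(-8t))/11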